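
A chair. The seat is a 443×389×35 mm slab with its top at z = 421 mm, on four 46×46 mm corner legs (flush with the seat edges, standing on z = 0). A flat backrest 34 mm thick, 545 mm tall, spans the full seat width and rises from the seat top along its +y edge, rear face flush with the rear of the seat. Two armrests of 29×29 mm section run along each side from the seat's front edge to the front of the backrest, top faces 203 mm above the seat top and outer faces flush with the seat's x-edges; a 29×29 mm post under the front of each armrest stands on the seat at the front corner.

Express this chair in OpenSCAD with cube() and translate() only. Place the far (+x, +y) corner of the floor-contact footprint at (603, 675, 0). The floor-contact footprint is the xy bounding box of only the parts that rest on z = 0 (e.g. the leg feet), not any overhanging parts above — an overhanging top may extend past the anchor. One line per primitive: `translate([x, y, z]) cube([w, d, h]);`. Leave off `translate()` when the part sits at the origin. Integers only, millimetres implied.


translate([160, 286, 386]) cube([443, 389, 35]);
translate([160, 286, 0]) cube([46, 46, 386]);
translate([557, 286, 0]) cube([46, 46, 386]);
translate([160, 629, 0]) cube([46, 46, 386]);
translate([557, 629, 0]) cube([46, 46, 386]);
translate([160, 641, 421]) cube([443, 34, 545]);
translate([160, 286, 595]) cube([29, 355, 29]);
translate([574, 286, 595]) cube([29, 355, 29]);
translate([160, 286, 421]) cube([29, 29, 174]);
translate([574, 286, 421]) cube([29, 29, 174]);


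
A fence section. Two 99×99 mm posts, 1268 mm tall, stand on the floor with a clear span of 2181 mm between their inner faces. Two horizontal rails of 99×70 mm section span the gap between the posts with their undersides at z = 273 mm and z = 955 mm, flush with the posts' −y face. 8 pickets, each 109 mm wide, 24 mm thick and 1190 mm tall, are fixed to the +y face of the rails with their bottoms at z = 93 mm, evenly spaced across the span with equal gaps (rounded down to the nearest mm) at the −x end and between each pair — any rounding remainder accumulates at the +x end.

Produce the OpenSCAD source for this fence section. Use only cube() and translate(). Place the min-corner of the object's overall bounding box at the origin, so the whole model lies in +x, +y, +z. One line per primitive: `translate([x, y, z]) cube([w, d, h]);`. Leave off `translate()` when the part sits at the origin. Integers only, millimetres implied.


cube([99, 99, 1268]);
translate([2280, 0, 0]) cube([99, 99, 1268]);
translate([99, 0, 273]) cube([2181, 99, 70]);
translate([99, 0, 955]) cube([2181, 99, 70]);
translate([244, 99, 93]) cube([109, 24, 1190]);
translate([498, 99, 93]) cube([109, 24, 1190]);
translate([752, 99, 93]) cube([109, 24, 1190]);
translate([1006, 99, 93]) cube([109, 24, 1190]);
translate([1260, 99, 93]) cube([109, 24, 1190]);
translate([1514, 99, 93]) cube([109, 24, 1190]);
translate([1768, 99, 93]) cube([109, 24, 1190]);
translate([2022, 99, 93]) cube([109, 24, 1190]);


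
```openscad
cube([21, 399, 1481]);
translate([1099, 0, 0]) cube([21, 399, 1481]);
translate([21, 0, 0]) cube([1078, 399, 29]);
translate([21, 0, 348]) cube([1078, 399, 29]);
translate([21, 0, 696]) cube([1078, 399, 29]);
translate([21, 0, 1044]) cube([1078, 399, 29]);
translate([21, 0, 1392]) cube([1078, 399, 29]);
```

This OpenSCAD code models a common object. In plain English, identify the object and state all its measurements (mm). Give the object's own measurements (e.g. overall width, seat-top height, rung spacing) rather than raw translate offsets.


An open bookshelf. Two side panels, each 21 mm thick, 399 mm deep and 1481 mm tall, stand 1120 mm apart (outside-to-outside). Between them sit 5 shelves, each 29 mm thick and 399 mm deep, spanning the full gap between the sides. The bottom shelf rests on the floor (its underside at z = 0) and the clear gap between one shelf's top and the next shelf's underside is 319 mm.


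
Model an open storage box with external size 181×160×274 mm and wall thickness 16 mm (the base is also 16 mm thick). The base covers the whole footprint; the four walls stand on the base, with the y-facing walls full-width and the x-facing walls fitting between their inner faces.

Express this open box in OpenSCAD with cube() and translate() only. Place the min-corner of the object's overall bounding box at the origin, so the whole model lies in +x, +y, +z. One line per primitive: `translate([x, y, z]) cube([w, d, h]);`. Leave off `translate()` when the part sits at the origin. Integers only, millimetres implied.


cube([181, 160, 16]);
translate([0, 0, 16]) cube([181, 16, 258]);
translate([0, 144, 16]) cube([181, 16, 258]);
translate([0, 16, 16]) cube([16, 128, 258]);
translate([165, 16, 16]) cube([16, 128, 258]);


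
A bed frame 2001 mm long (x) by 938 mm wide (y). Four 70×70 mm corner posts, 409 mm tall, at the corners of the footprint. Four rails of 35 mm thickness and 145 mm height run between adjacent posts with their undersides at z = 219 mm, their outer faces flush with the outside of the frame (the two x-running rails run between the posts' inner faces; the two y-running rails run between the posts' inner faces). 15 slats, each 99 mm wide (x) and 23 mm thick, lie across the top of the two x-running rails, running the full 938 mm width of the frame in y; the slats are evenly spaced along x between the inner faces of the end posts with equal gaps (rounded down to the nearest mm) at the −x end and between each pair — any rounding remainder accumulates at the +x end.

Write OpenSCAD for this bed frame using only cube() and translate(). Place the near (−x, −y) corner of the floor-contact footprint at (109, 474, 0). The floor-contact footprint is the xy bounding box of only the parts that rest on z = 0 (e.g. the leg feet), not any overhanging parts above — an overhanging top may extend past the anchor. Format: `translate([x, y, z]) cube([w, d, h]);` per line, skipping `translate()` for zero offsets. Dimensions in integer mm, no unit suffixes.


translate([109, 474, 0]) cube([70, 70, 409]);
translate([109, 1342, 0]) cube([70, 70, 409]);
translate([2040, 474, 0]) cube([70, 70, 409]);
translate([2040, 1342, 0]) cube([70, 70, 409]);
translate([179, 474, 219]) cube([1861, 35, 145]);
translate([179, 1377, 219]) cube([1861, 35, 145]);
translate([109, 544, 219]) cube([35, 798, 145]);
translate([2075, 544, 219]) cube([35, 798, 145]);
translate([202, 474, 364]) cube([99, 938, 23]);
translate([324, 474, 364]) cube([99, 938, 23]);
translate([446, 474, 364]) cube([99, 938, 23]);
translate([568, 474, 364]) cube([99, 938, 23]);
translate([690, 474, 364]) cube([99, 938, 23]);
translate([812, 474, 364]) cube([99, 938, 23]);
translate([934, 474, 364]) cube([99, 938, 23]);
translate([1056, 474, 364]) cube([99, 938, 23]);
translate([1178, 474, 364]) cube([99, 938, 23]);
translate([1300, 474, 364]) cube([99, 938, 23]);
translate([1422, 474, 364]) cube([99, 938, 23]);
translate([1544, 474, 364]) cube([99, 938, 23]);
translate([1666, 474, 364]) cube([99, 938, 23]);
translate([1788, 474, 364]) cube([99, 938, 23]);
translate([1910, 474, 364]) cube([99, 938, 23]);


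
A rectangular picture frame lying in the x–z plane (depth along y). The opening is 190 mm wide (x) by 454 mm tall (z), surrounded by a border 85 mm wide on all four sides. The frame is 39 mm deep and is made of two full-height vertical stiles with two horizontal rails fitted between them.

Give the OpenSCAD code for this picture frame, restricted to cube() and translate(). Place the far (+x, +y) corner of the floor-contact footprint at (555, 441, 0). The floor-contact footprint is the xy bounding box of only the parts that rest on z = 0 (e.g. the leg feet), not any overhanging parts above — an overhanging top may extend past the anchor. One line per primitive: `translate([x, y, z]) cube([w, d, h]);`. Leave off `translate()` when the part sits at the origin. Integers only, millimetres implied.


translate([195, 402, 0]) cube([85, 39, 624]);
translate([470, 402, 0]) cube([85, 39, 624]);
translate([280, 402, 0]) cube([190, 39, 85]);
translate([280, 402, 539]) cube([190, 39, 85]);


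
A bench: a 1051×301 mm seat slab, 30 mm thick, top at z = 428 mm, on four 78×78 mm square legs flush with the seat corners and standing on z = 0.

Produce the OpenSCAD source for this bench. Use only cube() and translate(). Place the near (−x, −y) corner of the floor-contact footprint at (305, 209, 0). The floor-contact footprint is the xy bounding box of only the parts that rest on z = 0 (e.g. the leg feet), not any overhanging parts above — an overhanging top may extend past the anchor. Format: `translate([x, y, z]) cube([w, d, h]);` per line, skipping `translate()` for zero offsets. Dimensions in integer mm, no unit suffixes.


translate([305, 209, 398]) cube([1051, 301, 30]);
translate([305, 209, 0]) cube([78, 78, 398]);
translate([305, 432, 0]) cube([78, 78, 398]);
translate([1278, 209, 0]) cube([78, 78, 398]);
translate([1278, 432, 0]) cube([78, 78, 398]);


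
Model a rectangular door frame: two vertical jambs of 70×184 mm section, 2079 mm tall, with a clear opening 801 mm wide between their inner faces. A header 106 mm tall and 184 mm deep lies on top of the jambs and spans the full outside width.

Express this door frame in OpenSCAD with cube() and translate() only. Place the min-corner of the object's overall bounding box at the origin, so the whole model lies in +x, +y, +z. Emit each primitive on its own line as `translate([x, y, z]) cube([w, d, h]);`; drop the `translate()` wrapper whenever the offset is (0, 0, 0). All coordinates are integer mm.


cube([70, 184, 2079]);
translate([871, 0, 0]) cube([70, 184, 2079]);
translate([0, 0, 2079]) cube([941, 184, 106]);


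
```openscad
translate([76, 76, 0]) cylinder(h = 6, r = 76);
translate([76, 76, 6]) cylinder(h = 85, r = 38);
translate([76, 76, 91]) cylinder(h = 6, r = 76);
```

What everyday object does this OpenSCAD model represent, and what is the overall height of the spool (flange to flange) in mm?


A spool. The overall height is 97 mm.

Three coaxial cylinders, large–small–large — a spool. Two 6 mm flanges and a 85 mm core give 6 + 85 + 6 = 97 mm.


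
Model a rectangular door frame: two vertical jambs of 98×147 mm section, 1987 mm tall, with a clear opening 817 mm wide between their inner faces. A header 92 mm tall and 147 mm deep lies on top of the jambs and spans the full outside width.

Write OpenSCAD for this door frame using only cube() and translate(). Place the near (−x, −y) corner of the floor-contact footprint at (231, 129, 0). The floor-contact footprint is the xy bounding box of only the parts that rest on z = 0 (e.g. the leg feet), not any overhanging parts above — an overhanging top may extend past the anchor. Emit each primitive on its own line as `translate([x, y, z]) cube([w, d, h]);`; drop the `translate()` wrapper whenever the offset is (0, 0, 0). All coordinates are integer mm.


translate([231, 129, 0]) cube([98, 147, 1987]);
translate([1146, 129, 0]) cube([98, 147, 1987]);
translate([231, 129, 1987]) cube([1013, 147, 92]);


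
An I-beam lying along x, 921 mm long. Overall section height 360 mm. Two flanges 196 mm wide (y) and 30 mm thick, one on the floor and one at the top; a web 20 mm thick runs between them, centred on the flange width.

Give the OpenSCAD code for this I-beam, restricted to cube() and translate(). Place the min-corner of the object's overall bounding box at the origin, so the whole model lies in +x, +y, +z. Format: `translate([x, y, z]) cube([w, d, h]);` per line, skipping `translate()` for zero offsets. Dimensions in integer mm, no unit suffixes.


cube([921, 196, 30]);
translate([0, 88, 30]) cube([921, 20, 300]);
translate([0, 0, 330]) cube([921, 196, 30]);


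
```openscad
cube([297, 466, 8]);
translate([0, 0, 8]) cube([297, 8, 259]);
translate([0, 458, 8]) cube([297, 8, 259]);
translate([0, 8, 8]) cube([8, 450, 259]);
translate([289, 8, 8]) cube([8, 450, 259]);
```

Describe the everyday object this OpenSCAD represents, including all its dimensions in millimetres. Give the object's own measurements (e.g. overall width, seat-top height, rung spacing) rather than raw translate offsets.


An open-topped rectangular box: outside dimensions 297×466×267 mm, with a uniform wall and base thickness of 8 mm. The base is a full 297×466 slab on the floor; four walls sit on top of the base. The front and back walls (the −y and +y sides) span the full width; the two side walls fit between them.


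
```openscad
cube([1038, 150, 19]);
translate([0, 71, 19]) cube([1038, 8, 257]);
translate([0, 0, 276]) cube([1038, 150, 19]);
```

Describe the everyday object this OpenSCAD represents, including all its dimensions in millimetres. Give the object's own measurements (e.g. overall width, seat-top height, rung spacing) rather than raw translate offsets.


An I-beam lying along x, 1038 mm long. Overall section height 295 mm. Two flanges 150 mm wide (y) and 19 mm thick, one on the floor and one at the top; a web 8 mm thick runs between them, centred on the flange width.


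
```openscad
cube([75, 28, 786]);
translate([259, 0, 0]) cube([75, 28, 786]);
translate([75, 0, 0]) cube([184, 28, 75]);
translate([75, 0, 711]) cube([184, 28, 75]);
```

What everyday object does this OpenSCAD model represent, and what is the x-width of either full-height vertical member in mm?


A picture frame. The border width is 75 mm.

Four thin pieces enclosing a rectangular opening — a picture frame. The two full-height stiles are 786 mm tall; the top rail sits at z = 711 and is 75 mm tall, so the border above the opening is 786 − 711 = 75 mm, matching the stile x-width.


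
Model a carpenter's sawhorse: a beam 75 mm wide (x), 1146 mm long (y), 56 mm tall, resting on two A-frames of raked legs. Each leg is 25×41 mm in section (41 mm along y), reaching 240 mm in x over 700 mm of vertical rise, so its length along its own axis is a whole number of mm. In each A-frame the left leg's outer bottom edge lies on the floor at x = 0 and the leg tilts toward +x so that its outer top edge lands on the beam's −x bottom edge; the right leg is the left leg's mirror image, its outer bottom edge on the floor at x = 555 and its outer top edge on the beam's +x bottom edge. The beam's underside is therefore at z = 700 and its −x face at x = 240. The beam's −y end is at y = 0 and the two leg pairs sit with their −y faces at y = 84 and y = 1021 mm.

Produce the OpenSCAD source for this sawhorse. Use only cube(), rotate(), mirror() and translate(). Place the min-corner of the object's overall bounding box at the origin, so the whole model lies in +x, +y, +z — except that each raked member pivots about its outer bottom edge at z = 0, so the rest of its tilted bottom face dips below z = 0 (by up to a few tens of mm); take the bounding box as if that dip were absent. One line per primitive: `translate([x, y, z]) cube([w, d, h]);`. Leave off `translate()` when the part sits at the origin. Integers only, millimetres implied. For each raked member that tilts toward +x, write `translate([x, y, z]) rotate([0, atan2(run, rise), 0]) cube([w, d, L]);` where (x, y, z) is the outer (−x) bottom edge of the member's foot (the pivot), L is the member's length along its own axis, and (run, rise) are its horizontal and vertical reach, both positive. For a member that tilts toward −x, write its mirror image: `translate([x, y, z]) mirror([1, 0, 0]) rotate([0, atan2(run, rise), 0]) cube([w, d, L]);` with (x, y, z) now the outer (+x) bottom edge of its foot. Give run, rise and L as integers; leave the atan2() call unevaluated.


translate([240, 0, 700]) cube([75, 1146, 56]);
translate([0, 84, 0]) rotate([0, atan2(240, 700), 0]) cube([25, 41, 740]);
translate([555, 84, 0]) mirror([1, 0, 0]) rotate([0, atan2(240, 700), 0]) cube([25, 41, 740]);
translate([0, 1021, 0]) rotate([0, atan2(240, 700), 0]) cube([25, 41, 740]);
translate([555, 1021, 0]) mirror([1, 0, 0]) rotate([0, atan2(240, 700), 0]) cube([25, 41, 740]);


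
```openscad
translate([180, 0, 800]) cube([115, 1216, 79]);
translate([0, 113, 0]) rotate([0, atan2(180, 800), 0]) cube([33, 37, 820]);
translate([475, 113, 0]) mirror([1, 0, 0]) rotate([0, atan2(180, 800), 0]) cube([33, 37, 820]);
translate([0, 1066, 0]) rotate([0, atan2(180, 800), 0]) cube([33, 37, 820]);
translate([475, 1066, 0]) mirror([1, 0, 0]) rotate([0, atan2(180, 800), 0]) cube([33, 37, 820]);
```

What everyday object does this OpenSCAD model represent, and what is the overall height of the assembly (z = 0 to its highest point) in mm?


A sawhorse. The overall height is 879 mm.

A beam across two mirrored pairs of raked legs — a sawhorse. The beam's underside is at z = 800 (matching the legs' vertical rise in atan2(180, 800)) and the beam is 79 mm tall, so its top is at 800 + 79 = 879 mm. The raked legs top out at the beam's underside, so that is the highest point.


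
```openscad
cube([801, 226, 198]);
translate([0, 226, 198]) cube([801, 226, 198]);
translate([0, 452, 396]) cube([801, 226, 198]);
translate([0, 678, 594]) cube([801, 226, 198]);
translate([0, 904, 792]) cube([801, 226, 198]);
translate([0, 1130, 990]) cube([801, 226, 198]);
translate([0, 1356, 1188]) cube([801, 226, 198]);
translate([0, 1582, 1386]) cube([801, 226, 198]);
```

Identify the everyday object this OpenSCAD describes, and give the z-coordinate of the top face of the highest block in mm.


A staircase. The total rise is 1584 mm.

8 identical blocks, each offset up and back from the previous — a staircase. Each step is 198 mm tall and there are 8 of them, so the total rise is 8 × 198 = 1584 mm.


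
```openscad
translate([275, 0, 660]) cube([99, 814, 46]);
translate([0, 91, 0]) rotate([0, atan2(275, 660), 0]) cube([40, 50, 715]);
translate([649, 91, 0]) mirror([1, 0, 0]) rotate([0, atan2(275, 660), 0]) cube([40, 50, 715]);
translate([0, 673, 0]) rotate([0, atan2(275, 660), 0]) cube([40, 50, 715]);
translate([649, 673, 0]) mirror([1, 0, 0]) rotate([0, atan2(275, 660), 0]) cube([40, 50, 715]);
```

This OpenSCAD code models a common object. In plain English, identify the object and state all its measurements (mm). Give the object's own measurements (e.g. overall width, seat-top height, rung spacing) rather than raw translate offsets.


A sawhorse. A 99×814×46 mm beam (x, y, z) sits on two A-frame leg pairs. Each pair is two raked legs of 40×50 mm section (50 mm along y) splaying symmetrically in x. Each leg rises 660 mm vertically over 275 mm of horizontal reach and is 715 mm long along its own axis. Every leg's outer bottom edge rests on the floor and its outer top edge meets a bottom edge of the beam — the left legs (tilting toward +x) meet the beam's −x bottom edge, the right legs (their mirror images, tilting toward −x) meet its +x bottom edge — so the leg tops tuck under the beam, the beam's underside is 660 mm above the floor, and the feet are 649 mm apart outside-to-outside with the beam centred between them. The two leg pairs are set in 91 mm from either end of the beam.


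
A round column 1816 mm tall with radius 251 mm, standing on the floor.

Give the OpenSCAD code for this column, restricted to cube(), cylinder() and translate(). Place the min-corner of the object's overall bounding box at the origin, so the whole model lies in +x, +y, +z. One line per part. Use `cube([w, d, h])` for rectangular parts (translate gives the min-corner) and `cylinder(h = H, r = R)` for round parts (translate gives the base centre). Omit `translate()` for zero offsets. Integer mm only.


translate([251, 251, 0]) cylinder(h = 1816, r = 251);


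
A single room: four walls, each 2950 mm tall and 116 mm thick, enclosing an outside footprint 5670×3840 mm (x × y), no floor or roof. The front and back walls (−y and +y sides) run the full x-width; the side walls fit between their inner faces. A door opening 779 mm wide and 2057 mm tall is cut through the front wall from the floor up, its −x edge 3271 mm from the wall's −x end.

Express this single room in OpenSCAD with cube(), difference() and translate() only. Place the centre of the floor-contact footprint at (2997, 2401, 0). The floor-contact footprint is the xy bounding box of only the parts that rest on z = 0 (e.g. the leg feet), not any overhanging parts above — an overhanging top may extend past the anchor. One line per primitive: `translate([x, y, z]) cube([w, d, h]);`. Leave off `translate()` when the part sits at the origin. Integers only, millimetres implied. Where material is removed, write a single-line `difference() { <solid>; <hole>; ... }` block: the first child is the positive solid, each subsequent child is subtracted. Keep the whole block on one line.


difference() { translate([162, 481, 0]) cube([5670, 116, 2950]); translate([3433, 481, 0]) cube([779, 116, 2057]); }
translate([162, 4205, 0]) cube([5670, 116, 2950]);
translate([162, 597, 0]) cube([116, 3608, 2950]);
translate([5716, 597, 0]) cube([116, 3608, 2950]);


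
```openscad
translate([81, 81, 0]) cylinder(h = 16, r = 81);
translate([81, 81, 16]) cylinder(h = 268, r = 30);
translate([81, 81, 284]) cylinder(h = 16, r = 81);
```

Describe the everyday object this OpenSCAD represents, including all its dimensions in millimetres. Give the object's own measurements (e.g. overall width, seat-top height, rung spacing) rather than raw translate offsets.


A spool: two coaxial disc flanges of radius 81 mm and thickness 16 mm, joined by a core cylinder of radius 30 mm and height 268 mm. The lower flange rests on z = 0 and the three cylinders share a vertical axis.


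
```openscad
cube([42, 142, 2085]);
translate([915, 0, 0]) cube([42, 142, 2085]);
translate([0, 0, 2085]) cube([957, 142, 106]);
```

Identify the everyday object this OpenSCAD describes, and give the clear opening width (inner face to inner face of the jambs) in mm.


A door frame. The clear opening width is 873 mm.

Two 2085 mm tall posts with a header on top — a door frame. The left jamb is 42 mm wide at x = 0; the right jamb starts at x = 915. The clear opening is 915 − 42 = 873 mm.


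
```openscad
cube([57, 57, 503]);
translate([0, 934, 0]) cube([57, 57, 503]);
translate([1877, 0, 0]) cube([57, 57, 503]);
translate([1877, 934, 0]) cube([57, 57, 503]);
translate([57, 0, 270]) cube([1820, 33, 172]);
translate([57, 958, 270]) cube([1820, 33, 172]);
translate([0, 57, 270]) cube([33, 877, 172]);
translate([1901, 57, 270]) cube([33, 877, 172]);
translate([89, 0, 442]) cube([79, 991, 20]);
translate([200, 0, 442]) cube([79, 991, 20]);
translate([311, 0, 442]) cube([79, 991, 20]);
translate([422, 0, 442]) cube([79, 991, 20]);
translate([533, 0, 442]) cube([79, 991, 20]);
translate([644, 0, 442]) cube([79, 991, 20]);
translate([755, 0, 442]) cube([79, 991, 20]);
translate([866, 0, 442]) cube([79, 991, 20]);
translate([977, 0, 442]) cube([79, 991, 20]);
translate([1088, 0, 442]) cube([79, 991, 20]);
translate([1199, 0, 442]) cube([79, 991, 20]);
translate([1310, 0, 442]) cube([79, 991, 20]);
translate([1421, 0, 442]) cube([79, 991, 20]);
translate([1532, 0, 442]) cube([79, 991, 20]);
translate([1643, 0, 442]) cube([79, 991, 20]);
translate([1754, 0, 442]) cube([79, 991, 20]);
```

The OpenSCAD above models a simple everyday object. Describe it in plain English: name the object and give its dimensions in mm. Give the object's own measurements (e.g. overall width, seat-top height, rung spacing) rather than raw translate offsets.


A bed frame 1934 mm long (x) by 991 mm wide (y). Four 57×57 mm corner posts, 503 mm tall, at the corners of the footprint. Four rails of 33 mm thickness and 172 mm height run between adjacent posts with their undersides at z = 270 mm, their outer faces flush with the outside of the frame (the two x-running rails run between the posts' inner faces; the two y-running rails run between the posts' inner faces). 16 slats, each 79 mm wide (x) and 20 mm thick, lie across the top of the two x-running rails, running the full 991 mm width of the frame in y; along x they sit between the end posts with a 32 mm gap after the −x posts and between neighbouring slats, leaving 44 mm before the +x posts.


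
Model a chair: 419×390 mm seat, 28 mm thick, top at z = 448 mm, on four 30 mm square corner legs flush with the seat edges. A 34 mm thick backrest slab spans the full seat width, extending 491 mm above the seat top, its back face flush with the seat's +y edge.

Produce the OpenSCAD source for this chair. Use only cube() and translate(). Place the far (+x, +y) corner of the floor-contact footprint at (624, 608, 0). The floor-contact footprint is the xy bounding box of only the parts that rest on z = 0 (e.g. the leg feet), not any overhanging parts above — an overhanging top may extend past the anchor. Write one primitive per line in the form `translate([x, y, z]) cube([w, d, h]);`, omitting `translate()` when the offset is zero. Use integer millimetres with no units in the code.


translate([205, 218, 420]) cube([419, 390, 28]);
translate([205, 218, 0]) cube([30, 30, 420]);
translate([594, 218, 0]) cube([30, 30, 420]);
translate([205, 578, 0]) cube([30, 30, 420]);
translate([594, 578, 0]) cube([30, 30, 420]);
translate([205, 574, 448]) cube([419, 34, 491]);


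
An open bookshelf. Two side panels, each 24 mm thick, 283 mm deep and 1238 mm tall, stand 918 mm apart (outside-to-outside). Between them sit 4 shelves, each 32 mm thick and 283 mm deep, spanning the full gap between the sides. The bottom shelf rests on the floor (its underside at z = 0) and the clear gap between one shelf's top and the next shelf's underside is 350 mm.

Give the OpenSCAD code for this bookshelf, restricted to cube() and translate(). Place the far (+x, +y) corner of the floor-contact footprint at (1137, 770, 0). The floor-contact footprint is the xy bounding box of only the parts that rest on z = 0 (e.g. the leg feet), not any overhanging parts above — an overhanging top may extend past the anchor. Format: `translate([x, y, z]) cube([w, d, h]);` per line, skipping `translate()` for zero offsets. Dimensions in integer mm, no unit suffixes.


translate([219, 487, 0]) cube([24, 283, 1238]);
translate([1113, 487, 0]) cube([24, 283, 1238]);
translate([243, 487, 0]) cube([870, 283, 32]);
translate([243, 487, 382]) cube([870, 283, 32]);
translate([243, 487, 764]) cube([870, 283, 32]);
translate([243, 487, 1146]) cube([870, 283, 32]);


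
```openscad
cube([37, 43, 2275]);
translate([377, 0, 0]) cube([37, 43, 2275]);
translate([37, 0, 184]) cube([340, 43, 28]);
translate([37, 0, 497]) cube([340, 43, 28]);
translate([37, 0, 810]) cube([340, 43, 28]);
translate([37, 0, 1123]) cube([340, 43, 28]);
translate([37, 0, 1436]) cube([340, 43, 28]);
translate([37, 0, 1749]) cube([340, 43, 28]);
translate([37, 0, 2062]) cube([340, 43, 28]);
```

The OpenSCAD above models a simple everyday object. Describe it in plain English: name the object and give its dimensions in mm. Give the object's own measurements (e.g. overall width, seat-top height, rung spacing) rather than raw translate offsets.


A straight ladder. Two 37×43 mm vertical rails, 2275 mm tall, stand 414 mm apart (outside-to-outside) with their front faces coplanar on the −y side. 7 rungs, each 43 mm deep and 28 mm tall, span between the inner faces of the rails, front faces flush with the rails. The lowest rung's underside is at z = 184 mm and rungs are spaced 313 mm apart (underside to underside).


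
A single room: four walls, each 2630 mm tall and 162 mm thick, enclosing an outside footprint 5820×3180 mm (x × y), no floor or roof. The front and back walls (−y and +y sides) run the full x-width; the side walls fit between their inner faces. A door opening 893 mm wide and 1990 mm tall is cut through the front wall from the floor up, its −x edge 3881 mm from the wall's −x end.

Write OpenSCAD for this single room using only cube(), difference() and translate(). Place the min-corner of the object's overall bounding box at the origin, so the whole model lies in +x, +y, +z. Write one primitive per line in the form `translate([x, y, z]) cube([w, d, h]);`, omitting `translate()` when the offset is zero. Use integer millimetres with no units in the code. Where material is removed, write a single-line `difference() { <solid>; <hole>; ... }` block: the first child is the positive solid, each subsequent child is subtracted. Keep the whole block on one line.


difference() { cube([5820, 162, 2630]); translate([3881, 0, 0]) cube([893, 162, 1990]); }
translate([0, 3018, 0]) cube([5820, 162, 2630]);
translate([0, 162, 0]) cube([162, 2856, 2630]);
translate([5658, 162, 0]) cube([162, 2856, 2630]);


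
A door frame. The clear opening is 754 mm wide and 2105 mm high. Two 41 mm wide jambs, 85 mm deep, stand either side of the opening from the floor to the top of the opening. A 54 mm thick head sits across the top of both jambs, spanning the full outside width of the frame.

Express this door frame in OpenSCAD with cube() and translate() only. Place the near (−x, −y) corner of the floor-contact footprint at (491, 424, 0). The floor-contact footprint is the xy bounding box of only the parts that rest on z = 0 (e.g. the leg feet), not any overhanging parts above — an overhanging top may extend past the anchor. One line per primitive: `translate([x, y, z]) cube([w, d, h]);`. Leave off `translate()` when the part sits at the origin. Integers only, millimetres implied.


translate([491, 424, 0]) cube([41, 85, 2105]);
translate([1286, 424, 0]) cube([41, 85, 2105]);
translate([491, 424, 2105]) cube([836, 85, 54]);


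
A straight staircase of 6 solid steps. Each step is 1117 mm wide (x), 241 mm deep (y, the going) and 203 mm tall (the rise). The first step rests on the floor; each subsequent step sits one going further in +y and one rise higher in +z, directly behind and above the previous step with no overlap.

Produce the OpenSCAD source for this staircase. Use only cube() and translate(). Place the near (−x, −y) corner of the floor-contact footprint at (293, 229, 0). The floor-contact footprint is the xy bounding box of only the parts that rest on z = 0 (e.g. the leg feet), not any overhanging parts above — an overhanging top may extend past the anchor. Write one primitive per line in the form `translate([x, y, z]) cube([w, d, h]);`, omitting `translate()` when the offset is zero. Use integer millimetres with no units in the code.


translate([293, 229, 0]) cube([1117, 241, 203]);
translate([293, 470, 203]) cube([1117, 241, 203]);
translate([293, 711, 406]) cube([1117, 241, 203]);
translate([293, 952, 609]) cube([1117, 241, 203]);
translate([293, 1193, 812]) cube([1117, 241, 203]);
translate([293, 1434, 1015]) cube([1117, 241, 203]);


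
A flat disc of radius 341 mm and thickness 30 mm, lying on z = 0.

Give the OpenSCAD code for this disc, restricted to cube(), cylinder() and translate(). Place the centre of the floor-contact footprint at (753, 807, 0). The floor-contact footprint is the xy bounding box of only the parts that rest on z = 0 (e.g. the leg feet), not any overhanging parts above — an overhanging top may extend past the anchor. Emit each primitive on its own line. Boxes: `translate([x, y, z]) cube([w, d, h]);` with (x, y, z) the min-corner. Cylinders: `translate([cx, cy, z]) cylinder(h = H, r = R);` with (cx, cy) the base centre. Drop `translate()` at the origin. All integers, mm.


translate([753, 807, 0]) cylinder(h = 30, r = 341);


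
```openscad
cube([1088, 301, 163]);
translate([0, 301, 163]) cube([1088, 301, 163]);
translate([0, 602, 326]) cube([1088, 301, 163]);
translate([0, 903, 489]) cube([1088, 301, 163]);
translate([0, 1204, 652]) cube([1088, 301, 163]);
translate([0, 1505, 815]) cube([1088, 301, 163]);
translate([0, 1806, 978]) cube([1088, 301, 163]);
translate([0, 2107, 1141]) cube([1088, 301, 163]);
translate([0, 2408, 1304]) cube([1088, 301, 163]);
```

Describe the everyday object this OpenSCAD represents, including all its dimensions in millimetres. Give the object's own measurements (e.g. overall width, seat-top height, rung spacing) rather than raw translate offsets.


A straight staircase of 9 solid steps. Each step is 1088 mm wide (x), 301 mm deep (y, the going) and 163 mm tall (the rise). The first step rests on the floor; each subsequent step sits one going further in +y and one rise higher in +z, directly behind and above the previous step with no overlap.


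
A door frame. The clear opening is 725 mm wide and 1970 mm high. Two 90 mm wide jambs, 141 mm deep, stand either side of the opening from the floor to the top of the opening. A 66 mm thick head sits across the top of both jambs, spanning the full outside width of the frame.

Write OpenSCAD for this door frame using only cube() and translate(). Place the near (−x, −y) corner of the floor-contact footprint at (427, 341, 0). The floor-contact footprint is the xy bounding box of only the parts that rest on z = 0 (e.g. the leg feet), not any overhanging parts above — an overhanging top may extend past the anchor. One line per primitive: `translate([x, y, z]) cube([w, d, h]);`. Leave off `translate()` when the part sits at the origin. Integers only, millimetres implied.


translate([427, 341, 0]) cube([90, 141, 1970]);
translate([1242, 341, 0]) cube([90, 141, 1970]);
translate([427, 341, 1970]) cube([905, 141, 66]);


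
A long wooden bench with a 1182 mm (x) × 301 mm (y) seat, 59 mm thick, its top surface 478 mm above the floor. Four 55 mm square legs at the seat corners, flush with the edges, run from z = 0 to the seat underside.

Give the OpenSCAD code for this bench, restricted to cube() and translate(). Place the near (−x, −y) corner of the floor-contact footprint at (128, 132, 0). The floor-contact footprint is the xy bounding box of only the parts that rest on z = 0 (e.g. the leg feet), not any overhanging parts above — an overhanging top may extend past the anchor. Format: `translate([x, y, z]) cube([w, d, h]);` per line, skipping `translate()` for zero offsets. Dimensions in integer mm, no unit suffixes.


// leg_h = 478 − 59 = 419
translate([128, 132, 419]) cube([1182, 301, 59]);
translate([128, 132, 0]) cube([55, 55, 419]);
translate([128, 378, 0]) cube([55, 55, 419]);
translate([1255, 132, 0]) cube([55, 55, 419]);
translate([1255, 378, 0]) cube([55, 55, 419]);


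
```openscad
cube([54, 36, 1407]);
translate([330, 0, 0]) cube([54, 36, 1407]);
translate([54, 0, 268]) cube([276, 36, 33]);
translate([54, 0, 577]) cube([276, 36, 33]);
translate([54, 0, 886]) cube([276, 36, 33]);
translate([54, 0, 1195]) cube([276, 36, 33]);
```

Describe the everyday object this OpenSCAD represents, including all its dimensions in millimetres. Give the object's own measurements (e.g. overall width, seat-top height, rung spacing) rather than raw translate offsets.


A straight ladder. Two 54×36 mm vertical rails, 1407 mm tall, stand 384 mm apart (outside-to-outside) with their front faces coplanar on the −y side. 4 rungs, each 36 mm deep and 33 mm tall, span between the inner faces of the rails, front faces flush with the rails. The lowest rung's underside is at z = 268 mm and rungs are spaced 309 mm apart (underside to underside).


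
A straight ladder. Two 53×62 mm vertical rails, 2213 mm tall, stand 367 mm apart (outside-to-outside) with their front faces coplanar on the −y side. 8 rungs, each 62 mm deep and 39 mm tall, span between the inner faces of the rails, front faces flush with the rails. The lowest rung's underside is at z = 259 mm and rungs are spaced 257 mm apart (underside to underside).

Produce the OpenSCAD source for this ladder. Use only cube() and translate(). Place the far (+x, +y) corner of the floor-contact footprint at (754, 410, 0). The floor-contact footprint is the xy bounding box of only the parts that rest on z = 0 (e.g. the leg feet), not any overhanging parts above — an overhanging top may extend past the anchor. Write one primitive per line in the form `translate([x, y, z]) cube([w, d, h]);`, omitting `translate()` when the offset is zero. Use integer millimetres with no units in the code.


translate([387, 348, 0]) cube([53, 62, 2213]);
translate([701, 348, 0]) cube([53, 62, 2213]);
translate([440, 348, 259]) cube([261, 62, 39]);
translate([440, 348, 516]) cube([261, 62, 39]);
translate([440, 348, 773]) cube([261, 62, 39]);
translate([440, 348, 1030]) cube([261, 62, 39]);
translate([440, 348, 1287]) cube([261, 62, 39]);
translate([440, 348, 1544]) cube([261, 62, 39]);
translate([440, 348, 1801]) cube([261, 62, 39]);
translate([440, 348, 2058]) cube([261, 62, 39]);


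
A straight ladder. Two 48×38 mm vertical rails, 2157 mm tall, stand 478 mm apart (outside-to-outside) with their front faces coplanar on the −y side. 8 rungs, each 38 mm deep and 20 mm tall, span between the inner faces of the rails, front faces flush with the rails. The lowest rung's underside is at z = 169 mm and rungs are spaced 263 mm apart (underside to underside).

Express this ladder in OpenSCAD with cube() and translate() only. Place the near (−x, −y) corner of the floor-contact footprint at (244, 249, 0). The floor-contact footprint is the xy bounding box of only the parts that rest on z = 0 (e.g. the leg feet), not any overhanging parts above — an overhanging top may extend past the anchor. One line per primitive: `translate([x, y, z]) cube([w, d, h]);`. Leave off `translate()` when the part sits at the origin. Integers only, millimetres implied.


translate([244, 249, 0]) cube([48, 38, 2157]);
translate([674, 249, 0]) cube([48, 38, 2157]);
translate([292, 249, 169]) cube([382, 38, 20]);
translate([292, 249, 432]) cube([382, 38, 20]);
translate([292, 249, 695]) cube([382, 38, 20]);
translate([292, 249, 958]) cube([382, 38, 20]);
translate([292, 249, 1221]) cube([382, 38, 20]);
translate([292, 249, 1484]) cube([382, 38, 20]);
translate([292, 249, 1747]) cube([382, 38, 20]);
translate([292, 249, 2010]) cube([382, 38, 20]);


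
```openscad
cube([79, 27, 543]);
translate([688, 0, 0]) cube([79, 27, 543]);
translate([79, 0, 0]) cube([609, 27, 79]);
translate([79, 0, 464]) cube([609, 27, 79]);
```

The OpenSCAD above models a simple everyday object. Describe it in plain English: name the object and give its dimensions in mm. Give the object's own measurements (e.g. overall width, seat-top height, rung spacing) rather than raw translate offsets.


A rectangular picture frame lying in the x–z plane (depth along y). The opening is 609 mm wide (x) by 385 mm tall (z), surrounded by a border 79 mm wide on all four sides. The frame is 27 mm deep and is made of two full-height vertical stiles with two horizontal rails fitted between them.


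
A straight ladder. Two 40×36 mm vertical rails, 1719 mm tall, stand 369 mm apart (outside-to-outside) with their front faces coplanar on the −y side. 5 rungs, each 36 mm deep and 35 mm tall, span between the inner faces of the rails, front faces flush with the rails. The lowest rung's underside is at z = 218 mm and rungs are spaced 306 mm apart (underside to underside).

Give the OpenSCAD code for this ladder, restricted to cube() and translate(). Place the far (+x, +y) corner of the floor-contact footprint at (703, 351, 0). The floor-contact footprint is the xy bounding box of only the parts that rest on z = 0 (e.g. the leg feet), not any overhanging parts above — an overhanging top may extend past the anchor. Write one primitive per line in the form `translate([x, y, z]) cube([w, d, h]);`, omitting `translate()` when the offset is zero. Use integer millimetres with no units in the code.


// rung span = 369 - 2*40 = 289
// rung[k] z = 218 + k*306
translate([334, 315, 0]) cube([40, 36, 1719]);
translate([663, 315, 0]) cube([40, 36, 1719]);
translate([374, 315, 218]) cube([289, 36, 35]);
translate([374, 315, 524]) cube([289, 36, 35]);
translate([374, 315, 830]) cube([289, 36, 35]);
translate([374, 315, 1136]) cube([289, 36, 35]);
translate([374, 315, 1442]) cube([289, 36, 35]);


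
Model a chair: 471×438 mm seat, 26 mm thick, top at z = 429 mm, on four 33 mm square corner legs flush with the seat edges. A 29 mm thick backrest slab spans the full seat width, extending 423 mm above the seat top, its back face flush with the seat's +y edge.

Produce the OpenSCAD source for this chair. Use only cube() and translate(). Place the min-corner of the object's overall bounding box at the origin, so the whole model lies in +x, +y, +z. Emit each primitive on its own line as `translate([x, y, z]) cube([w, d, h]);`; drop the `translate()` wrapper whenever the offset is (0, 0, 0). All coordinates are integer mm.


// leg_h = 429 - 26 = 403
translate([0, 0, 403]) cube([471, 438, 26]);
cube([33, 33, 403]);
translate([438, 0, 0]) cube([33, 33, 403]);
translate([0, 405, 0]) cube([33, 33, 403]);
translate([438, 405, 0]) cube([33, 33, 403]);
translate([0, 409, 429]) cube([471, 29, 423]);
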